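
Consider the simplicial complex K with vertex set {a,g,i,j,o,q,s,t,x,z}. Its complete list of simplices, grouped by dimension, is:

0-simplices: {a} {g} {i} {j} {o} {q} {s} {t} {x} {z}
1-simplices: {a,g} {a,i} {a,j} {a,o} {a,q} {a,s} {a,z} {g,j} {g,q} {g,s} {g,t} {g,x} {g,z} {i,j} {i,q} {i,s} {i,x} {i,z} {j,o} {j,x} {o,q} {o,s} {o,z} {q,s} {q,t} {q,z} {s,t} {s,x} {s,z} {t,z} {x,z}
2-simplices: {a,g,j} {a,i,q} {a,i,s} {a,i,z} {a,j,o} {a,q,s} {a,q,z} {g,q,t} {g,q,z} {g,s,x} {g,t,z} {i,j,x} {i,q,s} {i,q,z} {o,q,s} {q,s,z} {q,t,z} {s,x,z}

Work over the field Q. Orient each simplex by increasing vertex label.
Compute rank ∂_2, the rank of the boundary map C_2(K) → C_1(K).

rank∂_2=15

n_0=10 n_1=31 n_2=18  [Q]
∂1: piv[ag,ai,aj,ao,aq,as,az,gt,gx] rk=9  ker:gj,gq,gs,gz,ij,iq,is,ix,iz,jo,jx,oq,os,oz,qs,qt,qz,st,sx,sz,tz,xz
∂2: piv[agj,aiq,ais,aiz,ajo,aqs,aqz,gqt,gqz,gsx,gtz,ijx,oqs,qsz,sxz] rk=15  ker:iqs,iqz,qtz
rk∂_2=15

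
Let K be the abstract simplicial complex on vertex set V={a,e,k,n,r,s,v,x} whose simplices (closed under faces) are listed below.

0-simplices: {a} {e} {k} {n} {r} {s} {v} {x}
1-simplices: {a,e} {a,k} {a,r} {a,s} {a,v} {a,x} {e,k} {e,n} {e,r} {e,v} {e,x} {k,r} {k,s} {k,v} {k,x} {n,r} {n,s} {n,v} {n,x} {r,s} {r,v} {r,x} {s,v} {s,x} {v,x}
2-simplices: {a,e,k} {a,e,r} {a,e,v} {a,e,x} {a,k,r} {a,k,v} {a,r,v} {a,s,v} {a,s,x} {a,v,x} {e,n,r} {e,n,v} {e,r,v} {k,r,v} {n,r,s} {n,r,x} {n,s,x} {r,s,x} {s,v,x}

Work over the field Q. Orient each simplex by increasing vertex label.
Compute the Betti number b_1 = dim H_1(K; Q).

n_0=8 n_1=25 n_2=19  [Q]
∂1: piv[ae,ak,ar,as,av,ax,en] rk=7  ker:ek,er,ev,ex,kr,ks,kv,kx,nr,ns,nv,nx,rs,rv,rx,sv,sx,vx
∂2: piv[aek,aer,aev,aex,akr,akv,arv,asv,asx,avx,enr,env,nrs,nrx,nsx] rk=15  ker:erv,krv,rsx,svx
b_1=(25−7)−15=3

b_1=3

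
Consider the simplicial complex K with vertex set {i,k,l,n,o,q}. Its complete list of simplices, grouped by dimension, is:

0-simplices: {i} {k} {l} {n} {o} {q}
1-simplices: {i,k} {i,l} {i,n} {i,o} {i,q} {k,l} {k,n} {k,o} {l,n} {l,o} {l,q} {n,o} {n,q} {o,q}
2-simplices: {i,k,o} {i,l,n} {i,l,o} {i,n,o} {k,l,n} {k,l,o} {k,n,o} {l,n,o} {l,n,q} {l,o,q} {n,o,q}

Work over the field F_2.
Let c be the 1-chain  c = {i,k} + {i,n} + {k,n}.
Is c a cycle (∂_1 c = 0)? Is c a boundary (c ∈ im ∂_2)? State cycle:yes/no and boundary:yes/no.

n_0=6 n_1=14 n_2=11  [Z2]
∂1: piv[ik,il,in,io,iq] rk=5  ker:kl,kn,ko,ln,lo,lq,no,nq,oq
∂2: piv[iko,iln,ilo,ino,kln,klo,lnq,loq] rk=8  ker:kno,lno,noq
∂1c = 0
c vs im∂2: reduces to 0 ⇒ boundary

cycle:yes boundary:yes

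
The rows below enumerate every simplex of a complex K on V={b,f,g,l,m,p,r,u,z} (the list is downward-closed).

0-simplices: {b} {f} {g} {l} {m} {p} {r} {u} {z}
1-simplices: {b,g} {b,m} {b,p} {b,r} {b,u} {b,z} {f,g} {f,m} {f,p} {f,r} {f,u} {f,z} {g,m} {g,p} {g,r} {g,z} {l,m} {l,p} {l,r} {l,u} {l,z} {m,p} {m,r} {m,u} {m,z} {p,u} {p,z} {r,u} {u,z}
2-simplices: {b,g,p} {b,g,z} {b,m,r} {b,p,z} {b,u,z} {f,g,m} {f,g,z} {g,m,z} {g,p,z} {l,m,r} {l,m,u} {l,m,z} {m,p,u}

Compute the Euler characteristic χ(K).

χ(K)=-7

n_0=9 n_1=29 n_2=13
χ=+9−29+13=-7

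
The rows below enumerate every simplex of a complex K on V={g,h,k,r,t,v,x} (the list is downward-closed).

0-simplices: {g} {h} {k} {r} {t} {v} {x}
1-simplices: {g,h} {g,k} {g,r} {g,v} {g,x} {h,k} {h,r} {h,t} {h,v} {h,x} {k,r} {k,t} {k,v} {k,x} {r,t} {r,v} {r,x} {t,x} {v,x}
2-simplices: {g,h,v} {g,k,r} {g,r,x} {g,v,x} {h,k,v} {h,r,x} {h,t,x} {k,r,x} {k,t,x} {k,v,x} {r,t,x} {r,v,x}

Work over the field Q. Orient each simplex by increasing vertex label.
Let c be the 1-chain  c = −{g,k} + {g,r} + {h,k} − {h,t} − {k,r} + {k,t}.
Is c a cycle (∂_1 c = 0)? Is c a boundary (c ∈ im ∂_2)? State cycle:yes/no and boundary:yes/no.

n_0=7 n_1=19 n_2=12  [Q]
∂1: piv[gh,gk,gr,gv,gx,ht] rk=6  ker:hk,hr,hv,hx,kr,kt,kv,kx,rt,rv,rx,tx,vx
∂2: piv[ghv,gkr,grx,gvx,hkv,hrx,htx,krx,ktx,kvx,rtx,rvx] rk=12
∂1c = 0
c vs im∂2: residual ≠ 0 ⇒ not boundary

cycle:yes boundary:no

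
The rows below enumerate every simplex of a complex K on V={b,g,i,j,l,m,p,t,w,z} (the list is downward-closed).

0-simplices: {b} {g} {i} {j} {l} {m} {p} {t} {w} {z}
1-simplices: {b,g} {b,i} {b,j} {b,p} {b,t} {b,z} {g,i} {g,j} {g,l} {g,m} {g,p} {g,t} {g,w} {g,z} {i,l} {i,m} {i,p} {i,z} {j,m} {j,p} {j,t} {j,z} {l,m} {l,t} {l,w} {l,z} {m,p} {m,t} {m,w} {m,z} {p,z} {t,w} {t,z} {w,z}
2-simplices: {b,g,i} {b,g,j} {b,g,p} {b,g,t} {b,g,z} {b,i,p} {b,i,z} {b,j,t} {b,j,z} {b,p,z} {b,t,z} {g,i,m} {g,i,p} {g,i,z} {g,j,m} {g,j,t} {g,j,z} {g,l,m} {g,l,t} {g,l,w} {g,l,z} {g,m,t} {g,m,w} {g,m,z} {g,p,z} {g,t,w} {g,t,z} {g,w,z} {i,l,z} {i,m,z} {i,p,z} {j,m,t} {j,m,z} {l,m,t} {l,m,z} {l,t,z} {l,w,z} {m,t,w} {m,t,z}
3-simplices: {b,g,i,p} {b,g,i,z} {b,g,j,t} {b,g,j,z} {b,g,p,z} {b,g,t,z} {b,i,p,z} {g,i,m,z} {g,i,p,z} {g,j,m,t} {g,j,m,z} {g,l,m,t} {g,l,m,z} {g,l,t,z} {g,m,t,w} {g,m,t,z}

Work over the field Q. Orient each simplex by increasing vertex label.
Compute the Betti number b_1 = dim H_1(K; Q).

b_1=2

n_0=10 n_1=34 n_2=39 n_3=16  [Q]
∂1: piv[bg,bi,bj,bp,bt,bz,gl,gm,gw] rk=9  ker:gi,gj,gp,gt,gz,il,im,ip,iz,jm,jp,jt,jz,lm,lt,lw,lz,mp,mt,mw,mz,pz,tw,tz,wz
∂2: piv[bgi,bgj,bgp,bgt,bgz,bip,biz,bjt,bjz,bpz,btz,gim,gjm,glm,glt,glw,glz,gmt,gmw,gmz,gtw,gwz,ilz] rk=23  ker:gip,giz,gjt,gjz,gpz,gtz,imz,ipz,jmt,jmz,lmt,lmz,ltz,lwz,mtw,mtz
∂3: piv[bgip,bgiz,bgjt,bgjz,bgpz,bgtz,bipz,gimz,gjmt,gjmz,glmt,glmz,gltz,gmtw,gmtz] rk=15  ker:gipz
b_1=(34−9)−23=2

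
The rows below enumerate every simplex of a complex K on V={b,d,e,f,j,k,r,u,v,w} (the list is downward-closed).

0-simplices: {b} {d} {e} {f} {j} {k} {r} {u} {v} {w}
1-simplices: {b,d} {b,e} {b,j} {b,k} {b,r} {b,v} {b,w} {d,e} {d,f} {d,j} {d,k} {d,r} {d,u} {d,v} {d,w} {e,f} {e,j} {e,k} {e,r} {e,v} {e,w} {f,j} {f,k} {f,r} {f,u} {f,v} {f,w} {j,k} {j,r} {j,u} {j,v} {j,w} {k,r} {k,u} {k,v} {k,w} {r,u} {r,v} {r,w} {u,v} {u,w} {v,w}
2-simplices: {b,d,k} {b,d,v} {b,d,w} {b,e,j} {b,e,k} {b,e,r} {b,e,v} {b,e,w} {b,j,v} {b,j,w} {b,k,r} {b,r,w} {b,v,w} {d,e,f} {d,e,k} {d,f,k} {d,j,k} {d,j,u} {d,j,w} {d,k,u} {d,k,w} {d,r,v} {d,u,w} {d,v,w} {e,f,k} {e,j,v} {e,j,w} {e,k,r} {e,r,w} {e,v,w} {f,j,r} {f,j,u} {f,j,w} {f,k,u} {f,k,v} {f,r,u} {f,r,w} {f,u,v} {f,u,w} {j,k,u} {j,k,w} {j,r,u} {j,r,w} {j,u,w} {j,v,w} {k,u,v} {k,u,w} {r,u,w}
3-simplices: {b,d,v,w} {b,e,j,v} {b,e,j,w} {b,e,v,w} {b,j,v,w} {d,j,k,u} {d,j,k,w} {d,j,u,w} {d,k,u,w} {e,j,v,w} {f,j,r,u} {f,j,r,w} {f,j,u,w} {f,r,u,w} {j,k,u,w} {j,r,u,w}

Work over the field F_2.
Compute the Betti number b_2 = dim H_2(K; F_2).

b_2=4

n_0=10 n_1=42 n_2=48 n_3=16  [Z2]
∂1: piv[bd,be,bj,bk,br,bv,bw,df,du] rk=9  ker:de,dj,dk,dr,dv,dw,ef,ej,ek,er,ev,ew,fj,fk,fr,fu,fv,fw,jk,jr,ju,jv,jw,kr,ku,kv,kw,ru,rv,rw,uv,uw,vw
∂2: piv[bdk,bdv,bdw,bej,bek,ber,bev,bew,bjv,bjw,bkr,brw,bvw,def,dek,dfk,djk,dju,djw,dku,dkw,drv,duw,fjr,fju,fjw,fku,fkv,fru,frw,fuv] rk=31  ker:dvw,efk,ejv,ejw,ekr,erw,evw,fuw,jku,jkw,jru,jrw,juw,jvw,kuv,kuw,ruw
∂3: piv[bdvw,bejv,bejw,bevw,bjvw,djku,djkw,djuw,dkuw,fjru,fjrw,fjuw,fruw] rk=13  ker:ejvw,jkuw,jruw
b_2=(48−31)−13=4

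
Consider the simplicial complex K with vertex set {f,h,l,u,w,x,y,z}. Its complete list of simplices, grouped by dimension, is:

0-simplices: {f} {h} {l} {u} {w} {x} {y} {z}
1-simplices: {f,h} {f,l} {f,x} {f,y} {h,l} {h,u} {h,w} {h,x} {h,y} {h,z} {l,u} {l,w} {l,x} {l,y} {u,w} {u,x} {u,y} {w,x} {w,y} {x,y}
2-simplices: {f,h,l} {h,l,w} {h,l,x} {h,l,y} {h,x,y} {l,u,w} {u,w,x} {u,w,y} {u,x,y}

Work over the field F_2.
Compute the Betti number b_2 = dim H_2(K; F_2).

b_2=0

n_0=8 n_1=20 n_2=9  [Z2]
∂1: piv[fh,fl,fx,fy,hu,hw,hz] rk=7  ker:hl,hx,hy,lu,lw,lx,ly,uw,ux,uy,wx,wy,xy
∂2: piv[fhl,hlw,hlx,hly,hxy,luw,uwx,uwy,uxy] rk=9
b_2=(9−9)−0=0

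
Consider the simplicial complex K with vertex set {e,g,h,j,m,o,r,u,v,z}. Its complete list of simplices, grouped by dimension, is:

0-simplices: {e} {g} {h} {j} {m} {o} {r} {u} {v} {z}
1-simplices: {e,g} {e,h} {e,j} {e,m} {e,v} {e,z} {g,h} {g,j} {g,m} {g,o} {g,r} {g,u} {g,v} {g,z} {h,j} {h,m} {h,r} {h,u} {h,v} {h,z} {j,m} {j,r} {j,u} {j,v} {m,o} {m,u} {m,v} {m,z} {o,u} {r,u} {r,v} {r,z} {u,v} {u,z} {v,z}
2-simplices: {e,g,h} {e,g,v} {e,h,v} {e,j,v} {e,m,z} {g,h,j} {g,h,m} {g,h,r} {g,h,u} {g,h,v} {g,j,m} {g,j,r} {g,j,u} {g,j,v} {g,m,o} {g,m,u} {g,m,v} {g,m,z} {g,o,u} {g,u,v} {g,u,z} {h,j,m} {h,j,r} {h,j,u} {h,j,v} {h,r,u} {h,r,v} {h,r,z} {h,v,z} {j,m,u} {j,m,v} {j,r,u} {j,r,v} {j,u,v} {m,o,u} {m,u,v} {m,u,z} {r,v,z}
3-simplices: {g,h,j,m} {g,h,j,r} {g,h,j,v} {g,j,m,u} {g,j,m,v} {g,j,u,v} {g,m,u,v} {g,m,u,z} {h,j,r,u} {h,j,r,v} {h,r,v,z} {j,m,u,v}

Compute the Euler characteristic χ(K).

n_0=10 n_1=35 n_2=38 n_3=12
χ=+10−35+38−12=1

χ(K)=1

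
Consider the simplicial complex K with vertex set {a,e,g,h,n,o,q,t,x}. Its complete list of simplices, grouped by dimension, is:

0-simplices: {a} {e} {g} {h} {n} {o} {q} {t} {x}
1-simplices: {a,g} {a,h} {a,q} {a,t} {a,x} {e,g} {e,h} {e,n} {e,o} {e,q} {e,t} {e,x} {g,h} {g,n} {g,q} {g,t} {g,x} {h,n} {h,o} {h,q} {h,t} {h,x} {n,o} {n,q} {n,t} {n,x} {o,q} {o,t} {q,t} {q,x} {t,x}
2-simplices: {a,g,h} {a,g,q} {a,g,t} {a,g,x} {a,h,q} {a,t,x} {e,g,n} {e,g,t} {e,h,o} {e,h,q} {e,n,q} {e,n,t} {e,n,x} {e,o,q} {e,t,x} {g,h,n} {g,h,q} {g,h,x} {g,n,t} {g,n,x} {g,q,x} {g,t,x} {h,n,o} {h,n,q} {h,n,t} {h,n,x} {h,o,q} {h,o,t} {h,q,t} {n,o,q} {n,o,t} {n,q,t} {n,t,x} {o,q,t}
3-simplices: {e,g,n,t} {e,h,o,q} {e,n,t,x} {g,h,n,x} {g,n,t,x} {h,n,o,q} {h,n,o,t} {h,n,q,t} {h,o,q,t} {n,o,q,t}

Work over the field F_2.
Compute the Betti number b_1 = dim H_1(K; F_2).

b_1=0

n_0=9 n_1=31 n_2=34 n_3=10  [Z2]
∂1: piv[ag,ah,aq,at,ax,eg,en,eo] rk=8  ker:eh,eq,et,ex,gh,gn,gq,gt,gx,hn,ho,hq,ht,hx,no,nq,nt,nx,oq,ot,qt,qx,tx
∂2: piv[agh,agq,agt,agx,ahq,atx,egn,egt,eho,ehq,enq,ent,enx,eoq,etx,ghn,ghx,gqx,hno,hnq,hnt,hot,hqt] rk=23  ker:ghq,gnt,gnx,gtx,hnx,hoq,noq,not,nqt,ntx,oqt
∂3: piv[egnt,ehoq,entx,ghnx,gntx,hnoq,hnot,hnqt,hoqt] rk=9  ker:noqt
b_1=(31−8)−23=0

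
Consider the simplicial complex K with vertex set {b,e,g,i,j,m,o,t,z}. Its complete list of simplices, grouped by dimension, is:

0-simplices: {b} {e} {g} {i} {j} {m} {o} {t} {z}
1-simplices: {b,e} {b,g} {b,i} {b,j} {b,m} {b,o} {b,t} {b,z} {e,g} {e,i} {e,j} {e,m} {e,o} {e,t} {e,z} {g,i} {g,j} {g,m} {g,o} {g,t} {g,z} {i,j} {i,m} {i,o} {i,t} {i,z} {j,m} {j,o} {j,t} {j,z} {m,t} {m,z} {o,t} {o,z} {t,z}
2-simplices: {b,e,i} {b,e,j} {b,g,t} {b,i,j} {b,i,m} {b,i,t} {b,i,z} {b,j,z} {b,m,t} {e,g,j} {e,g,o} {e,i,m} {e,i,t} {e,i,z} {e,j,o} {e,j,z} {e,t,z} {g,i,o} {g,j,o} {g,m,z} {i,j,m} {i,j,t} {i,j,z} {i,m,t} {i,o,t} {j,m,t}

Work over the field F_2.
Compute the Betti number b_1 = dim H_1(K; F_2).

b_1=6

n_0=9 n_1=35 n_2=26  [Z2]
∂1: piv[be,bg,bi,bj,bm,bo,bt,bz] rk=8  ker:eg,ei,ej,em,eo,et,ez,gi,gj,gm,go,gt,gz,ij,im,io,it,iz,jm,jo,jt,jz,mt,mz,ot,oz,tz
∂2: piv[bei,bej,bgt,bij,bim,bit,biz,bjz,bmt,egj,ego,eim,eit,eiz,ejo,etz,gio,gmz,ijm,ijt,iot] rk=21  ker:ejz,gjo,ijz,imt,jmt
b_1=(35−8)−21=6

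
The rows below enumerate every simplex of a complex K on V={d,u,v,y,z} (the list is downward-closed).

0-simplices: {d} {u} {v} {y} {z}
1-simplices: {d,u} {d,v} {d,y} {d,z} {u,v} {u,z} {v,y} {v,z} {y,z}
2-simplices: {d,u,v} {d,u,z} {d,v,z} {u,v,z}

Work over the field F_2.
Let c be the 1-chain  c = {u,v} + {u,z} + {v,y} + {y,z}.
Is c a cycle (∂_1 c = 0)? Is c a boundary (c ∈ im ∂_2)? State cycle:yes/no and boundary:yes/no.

n_0=5 n_1=9 n_2=4  [Z2]
∂1: piv[du,dv,dy,dz] rk=4  ker:uv,uz,vy,vz,yz
∂2: piv[duv,duz,dvz] rk=3  ker:uvz
∂1c = 0
c vs im∂2: residual ≠ 0 ⇒ not boundary

cycle:yes boundary:no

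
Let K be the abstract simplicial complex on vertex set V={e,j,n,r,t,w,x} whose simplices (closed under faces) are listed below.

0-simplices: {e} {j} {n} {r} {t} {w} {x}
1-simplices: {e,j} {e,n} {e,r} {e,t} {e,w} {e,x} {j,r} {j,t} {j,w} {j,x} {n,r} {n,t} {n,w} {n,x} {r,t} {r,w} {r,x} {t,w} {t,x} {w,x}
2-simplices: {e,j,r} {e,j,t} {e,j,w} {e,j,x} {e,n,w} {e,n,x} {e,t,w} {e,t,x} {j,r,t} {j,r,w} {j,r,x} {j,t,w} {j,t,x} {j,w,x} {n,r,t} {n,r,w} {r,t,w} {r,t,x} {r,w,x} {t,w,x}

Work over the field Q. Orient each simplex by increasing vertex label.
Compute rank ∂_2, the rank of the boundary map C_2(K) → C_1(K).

rank∂_2=14

n_0=7 n_1=20 n_2=20  [Q]
∂1: piv[ej,en,er,et,ew,ex] rk=6  ker:jr,jt,jw,jx,nr,nt,nw,nx,rt,rw,rx,tw,tx,wx
∂2: piv[ejr,ejt,ejw,ejx,enw,enx,etw,etx,jrt,jrw,jrx,jwx,nrt,nrw] rk=14  ker:jtw,jtx,rtw,rtx,rwx,twx
rk∂_2=14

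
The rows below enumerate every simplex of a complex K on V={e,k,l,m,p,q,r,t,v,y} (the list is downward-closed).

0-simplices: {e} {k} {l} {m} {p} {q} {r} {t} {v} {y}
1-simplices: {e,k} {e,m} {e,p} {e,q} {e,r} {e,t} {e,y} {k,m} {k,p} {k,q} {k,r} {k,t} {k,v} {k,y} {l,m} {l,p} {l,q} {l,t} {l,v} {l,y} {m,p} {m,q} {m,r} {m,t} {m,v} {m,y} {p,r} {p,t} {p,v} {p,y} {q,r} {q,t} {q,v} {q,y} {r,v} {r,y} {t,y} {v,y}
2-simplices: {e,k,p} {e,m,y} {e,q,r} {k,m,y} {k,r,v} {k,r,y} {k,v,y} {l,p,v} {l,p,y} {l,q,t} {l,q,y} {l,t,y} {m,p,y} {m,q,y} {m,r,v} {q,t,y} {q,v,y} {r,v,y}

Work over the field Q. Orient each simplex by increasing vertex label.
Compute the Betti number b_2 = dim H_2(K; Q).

n_0=10 n_1=38 n_2=18  [Q]
∂1: piv[ek,em,ep,eq,er,et,ey,kv,lm] rk=9  ker:km,kp,kq,kr,kt,ky,lp,lq,lt,lv,ly,mp,mq,mr,mt,mv,my,pr,pt,pv,py,qr,qt,qv,qy,rv,ry,ty,vy
∂2: piv[ekp,emy,eqr,kmy,krv,kry,kvy,lpv,lpy,lqt,lqy,lty,mpy,mqy,mrv,qvy] rk=16  ker:qty,rvy
b_2=(18−16)−0=2

b_2=2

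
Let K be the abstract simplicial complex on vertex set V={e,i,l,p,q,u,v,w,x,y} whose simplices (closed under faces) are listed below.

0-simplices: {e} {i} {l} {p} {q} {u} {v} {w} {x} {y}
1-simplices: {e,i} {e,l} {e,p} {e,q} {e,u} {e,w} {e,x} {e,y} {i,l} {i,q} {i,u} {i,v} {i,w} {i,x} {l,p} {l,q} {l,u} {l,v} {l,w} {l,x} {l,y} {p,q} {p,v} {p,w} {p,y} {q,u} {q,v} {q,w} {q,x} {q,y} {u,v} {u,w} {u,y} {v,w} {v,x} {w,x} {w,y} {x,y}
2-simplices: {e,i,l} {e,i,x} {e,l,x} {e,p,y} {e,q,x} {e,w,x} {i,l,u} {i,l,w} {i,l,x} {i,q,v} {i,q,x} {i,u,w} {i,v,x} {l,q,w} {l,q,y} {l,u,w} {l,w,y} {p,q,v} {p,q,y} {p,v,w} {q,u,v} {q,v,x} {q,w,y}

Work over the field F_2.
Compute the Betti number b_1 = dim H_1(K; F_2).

n_0=10 n_1=38 n_2=23  [Z2]
∂1: piv[ei,el,ep,eq,eu,ew,ex,ey,iv] rk=9  ker:il,iq,iu,iw,ix,lp,lq,lu,lv,lw,lx,ly,pq,pv,pw,py,qu,qv,qw,qx,qy,uv,uw,uy,vw,vx,wx,wy,xy
∂2: piv[eil,eix,elx,epy,eqx,ewx,ilu,ilw,iqv,iqx,iuw,ivx,lqw,lqy,lwy,pqv,pqy,pvw,quv] rk=19  ker:ilx,luw,qvx,qwy
b_1=(38−9)−19=10

b_1=10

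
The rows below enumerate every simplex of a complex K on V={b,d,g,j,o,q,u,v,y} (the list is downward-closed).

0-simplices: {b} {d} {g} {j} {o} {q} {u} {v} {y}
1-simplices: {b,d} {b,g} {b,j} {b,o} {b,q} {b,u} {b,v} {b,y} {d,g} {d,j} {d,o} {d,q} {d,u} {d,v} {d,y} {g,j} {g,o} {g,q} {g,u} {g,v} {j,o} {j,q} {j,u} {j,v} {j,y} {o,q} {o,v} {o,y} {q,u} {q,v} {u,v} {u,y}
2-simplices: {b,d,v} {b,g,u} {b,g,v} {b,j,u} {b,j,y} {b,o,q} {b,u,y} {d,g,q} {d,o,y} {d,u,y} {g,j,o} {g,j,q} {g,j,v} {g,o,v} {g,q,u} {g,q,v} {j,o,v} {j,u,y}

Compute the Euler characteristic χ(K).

n_0=9 n_1=32 n_2=18
χ=+9−32+18=-5

χ(K)=-5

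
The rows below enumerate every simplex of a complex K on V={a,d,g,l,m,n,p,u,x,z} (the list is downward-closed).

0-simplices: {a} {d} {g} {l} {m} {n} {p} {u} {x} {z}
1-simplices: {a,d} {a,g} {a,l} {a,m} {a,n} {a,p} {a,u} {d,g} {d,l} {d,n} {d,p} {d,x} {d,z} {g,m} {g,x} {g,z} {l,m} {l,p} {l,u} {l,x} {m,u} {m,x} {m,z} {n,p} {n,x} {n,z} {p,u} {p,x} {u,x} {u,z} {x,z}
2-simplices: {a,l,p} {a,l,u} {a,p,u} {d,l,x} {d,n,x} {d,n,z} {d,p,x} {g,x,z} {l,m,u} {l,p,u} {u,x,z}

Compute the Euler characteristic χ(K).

n_0=10 n_1=31 n_2=11
χ=+10−31+11=-10

χ(K)=-10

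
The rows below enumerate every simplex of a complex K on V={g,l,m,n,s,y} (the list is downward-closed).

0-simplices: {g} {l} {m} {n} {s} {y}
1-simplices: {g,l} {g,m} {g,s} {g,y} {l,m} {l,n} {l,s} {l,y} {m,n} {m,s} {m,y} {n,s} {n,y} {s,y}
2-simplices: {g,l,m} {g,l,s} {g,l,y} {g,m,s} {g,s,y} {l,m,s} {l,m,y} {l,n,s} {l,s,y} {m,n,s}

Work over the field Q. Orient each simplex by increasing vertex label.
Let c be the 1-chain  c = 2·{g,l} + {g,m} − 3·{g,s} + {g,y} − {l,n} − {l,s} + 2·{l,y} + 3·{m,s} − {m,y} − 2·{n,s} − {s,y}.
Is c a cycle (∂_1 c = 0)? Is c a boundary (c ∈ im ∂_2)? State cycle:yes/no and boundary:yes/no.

n_0=6 n_1=14 n_2=10  [Q]
∂1: piv[gl,gm,gs,gy,ln] rk=5  ker:lm,ls,ly,mn,ms,my,ns,ny,sy
∂2: piv[glm,gls,gly,gms,gsy,lmy,lns,mns] rk=8  ker:lms,lsy
∂1c = −{g} + 2·{l} − {m} + {n} − 2·{s} + {y}

cycle:no boundary:no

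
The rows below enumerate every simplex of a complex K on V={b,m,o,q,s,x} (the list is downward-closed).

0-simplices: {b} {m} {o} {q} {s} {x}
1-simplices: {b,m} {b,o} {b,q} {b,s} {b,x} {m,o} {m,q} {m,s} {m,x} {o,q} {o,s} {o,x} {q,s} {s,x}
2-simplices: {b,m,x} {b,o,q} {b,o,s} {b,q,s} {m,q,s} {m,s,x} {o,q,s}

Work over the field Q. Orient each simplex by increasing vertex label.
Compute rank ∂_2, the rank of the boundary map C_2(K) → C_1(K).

rank∂_2=6

n_0=6 n_1=14 n_2=7  [Q]
∂1: piv[bm,bo,bq,bs,bx] rk=5  ker:mo,mq,ms,mx,oq,os,ox,qs,sx
∂2: piv[bmx,boq,bos,bqs,mqs,msx] rk=6  ker:oqs
rk∂_2=6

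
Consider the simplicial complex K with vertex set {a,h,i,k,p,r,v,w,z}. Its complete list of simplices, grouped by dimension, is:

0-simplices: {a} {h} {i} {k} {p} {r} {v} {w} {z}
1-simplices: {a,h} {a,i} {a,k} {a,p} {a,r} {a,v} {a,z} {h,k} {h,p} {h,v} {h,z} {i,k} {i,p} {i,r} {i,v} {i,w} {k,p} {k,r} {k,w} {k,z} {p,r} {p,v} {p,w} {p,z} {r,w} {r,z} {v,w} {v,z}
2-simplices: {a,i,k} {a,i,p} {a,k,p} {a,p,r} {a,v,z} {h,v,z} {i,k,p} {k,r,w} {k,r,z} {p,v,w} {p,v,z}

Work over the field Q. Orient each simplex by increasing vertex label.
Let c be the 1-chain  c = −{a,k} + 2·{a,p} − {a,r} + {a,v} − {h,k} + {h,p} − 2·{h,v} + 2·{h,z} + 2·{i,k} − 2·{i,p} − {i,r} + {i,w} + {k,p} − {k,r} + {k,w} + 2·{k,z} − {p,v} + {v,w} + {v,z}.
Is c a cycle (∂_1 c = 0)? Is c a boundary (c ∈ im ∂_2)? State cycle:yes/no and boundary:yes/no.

cycle:no boundary:no

n_0=9 n_1=28 n_2=11  [Q]
∂1: piv[ah,ai,ak,ap,ar,av,az,iw] rk=8  ker:hk,hp,hv,hz,ik,ip,ir,iv,kp,kr,kw,kz,pr,pv,pw,pz,rw,rz,vw,vz
∂2: piv[aik,aip,akp,apr,avz,hvz,krw,krz,pvw,pvz] rk=10  ker:ikp
∂1c = −{a} − 3·{k} + 3·{p} − 3·{r} − 4·{v} + 3·{w} + 5·{z}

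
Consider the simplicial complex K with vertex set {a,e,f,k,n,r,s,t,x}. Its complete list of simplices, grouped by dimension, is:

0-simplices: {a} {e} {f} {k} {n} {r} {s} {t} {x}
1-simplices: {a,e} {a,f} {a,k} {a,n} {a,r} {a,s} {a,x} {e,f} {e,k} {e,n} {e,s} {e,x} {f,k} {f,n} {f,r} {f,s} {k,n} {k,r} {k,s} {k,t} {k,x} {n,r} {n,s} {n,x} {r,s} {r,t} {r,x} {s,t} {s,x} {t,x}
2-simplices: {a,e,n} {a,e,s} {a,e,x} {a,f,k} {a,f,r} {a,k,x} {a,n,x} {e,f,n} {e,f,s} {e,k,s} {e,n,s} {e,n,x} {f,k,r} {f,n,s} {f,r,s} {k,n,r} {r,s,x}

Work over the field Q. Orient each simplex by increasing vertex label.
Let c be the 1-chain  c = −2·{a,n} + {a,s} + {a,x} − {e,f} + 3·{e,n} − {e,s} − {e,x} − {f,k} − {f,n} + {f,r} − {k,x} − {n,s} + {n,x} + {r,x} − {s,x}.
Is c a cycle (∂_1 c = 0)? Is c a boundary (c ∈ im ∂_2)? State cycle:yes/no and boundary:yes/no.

cycle:yes boundary:no

n_0=9 n_1=30 n_2=17  [Q]
∂1: piv[ae,af,ak,an,ar,as,ax,kt] rk=8  ker:ef,ek,en,es,ex,fk,fn,fr,fs,kn,kr,ks,kx,nr,ns,nx,rs,rt,rx,st,sx,tx
∂2: piv[aen,aes,aex,afk,afr,akx,anx,efn,efs,eks,ens,fkr,frs,knr,rsx] rk=15  ker:enx,fns
∂1c = 0
c vs im∂2: residual ≠ 0 ⇒ not boundary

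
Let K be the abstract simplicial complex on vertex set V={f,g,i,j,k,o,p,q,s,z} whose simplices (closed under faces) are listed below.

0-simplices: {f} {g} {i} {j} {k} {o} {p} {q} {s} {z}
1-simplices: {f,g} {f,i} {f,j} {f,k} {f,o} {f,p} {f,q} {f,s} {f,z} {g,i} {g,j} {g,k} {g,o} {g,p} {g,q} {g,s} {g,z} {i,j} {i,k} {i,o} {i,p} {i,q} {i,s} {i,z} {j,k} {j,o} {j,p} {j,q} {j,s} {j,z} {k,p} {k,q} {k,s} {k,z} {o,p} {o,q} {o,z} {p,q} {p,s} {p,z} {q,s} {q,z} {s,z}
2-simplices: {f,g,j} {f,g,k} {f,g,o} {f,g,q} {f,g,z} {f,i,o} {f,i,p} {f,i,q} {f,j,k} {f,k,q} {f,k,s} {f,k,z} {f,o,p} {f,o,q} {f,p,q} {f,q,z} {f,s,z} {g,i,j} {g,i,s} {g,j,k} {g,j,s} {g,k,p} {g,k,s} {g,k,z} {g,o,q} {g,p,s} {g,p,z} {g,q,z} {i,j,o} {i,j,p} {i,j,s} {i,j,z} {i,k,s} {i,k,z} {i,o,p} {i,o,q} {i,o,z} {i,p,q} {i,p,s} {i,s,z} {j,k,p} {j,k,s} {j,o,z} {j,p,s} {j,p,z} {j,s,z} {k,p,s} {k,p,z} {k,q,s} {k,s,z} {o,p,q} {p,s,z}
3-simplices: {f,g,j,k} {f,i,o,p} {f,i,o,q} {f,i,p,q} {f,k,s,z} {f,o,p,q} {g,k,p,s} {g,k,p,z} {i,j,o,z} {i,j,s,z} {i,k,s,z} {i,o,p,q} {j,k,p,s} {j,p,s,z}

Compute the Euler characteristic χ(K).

χ(K)=5

n_0=10 n_1=43 n_2=52 n_3=14
χ=+10−43+52−14=5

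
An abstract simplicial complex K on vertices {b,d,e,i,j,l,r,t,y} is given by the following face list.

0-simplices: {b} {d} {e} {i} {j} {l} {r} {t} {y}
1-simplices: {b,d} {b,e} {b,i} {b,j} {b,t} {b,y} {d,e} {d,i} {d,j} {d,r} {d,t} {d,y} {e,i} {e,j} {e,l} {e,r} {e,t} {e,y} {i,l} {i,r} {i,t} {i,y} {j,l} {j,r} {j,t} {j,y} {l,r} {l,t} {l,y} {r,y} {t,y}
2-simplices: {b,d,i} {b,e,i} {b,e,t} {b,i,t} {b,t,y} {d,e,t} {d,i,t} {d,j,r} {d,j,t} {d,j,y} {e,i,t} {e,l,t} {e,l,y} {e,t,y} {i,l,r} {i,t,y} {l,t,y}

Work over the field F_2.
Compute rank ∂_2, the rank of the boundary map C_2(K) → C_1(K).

rank∂_2=15

n_0=9 n_1=31 n_2=17  [Z2]
∂1: piv[bd,be,bi,bj,bt,by,dr,el] rk=8  ker:de,di,dj,dt,dy,ei,ej,er,et,ey,il,ir,it,iy,jl,jr,jt,jy,lr,lt,ly,ry,ty
∂2: piv[bdi,bei,bet,bit,bty,det,dit,djr,djt,djy,elt,ely,ety,ilr,ity] rk=15  ker:eit,lty
rk∂_2=15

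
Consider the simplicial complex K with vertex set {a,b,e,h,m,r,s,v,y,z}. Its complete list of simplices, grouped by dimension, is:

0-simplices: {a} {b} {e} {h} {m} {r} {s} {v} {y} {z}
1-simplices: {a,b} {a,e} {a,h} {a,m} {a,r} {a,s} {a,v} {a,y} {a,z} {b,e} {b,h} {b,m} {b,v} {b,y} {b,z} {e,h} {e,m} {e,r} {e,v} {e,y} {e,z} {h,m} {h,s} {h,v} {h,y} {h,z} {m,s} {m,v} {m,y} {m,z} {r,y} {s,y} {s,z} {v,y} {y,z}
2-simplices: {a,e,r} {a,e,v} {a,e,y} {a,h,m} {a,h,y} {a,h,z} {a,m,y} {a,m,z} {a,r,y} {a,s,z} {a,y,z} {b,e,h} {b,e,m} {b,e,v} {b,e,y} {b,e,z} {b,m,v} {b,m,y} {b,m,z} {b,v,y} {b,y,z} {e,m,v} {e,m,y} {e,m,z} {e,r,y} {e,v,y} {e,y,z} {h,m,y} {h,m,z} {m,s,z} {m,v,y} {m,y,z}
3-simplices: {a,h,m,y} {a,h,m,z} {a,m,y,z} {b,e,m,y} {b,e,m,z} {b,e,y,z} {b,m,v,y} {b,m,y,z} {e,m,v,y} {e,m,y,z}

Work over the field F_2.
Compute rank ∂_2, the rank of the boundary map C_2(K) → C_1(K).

n_0=10 n_1=35 n_2=32 n_3=10  [Z2]
∂1: piv[ab,ae,ah,am,ar,as,av,ay,az] rk=9  ker:be,bh,bm,bv,by,bz,eh,em,er,ev,ey,ez,hm,hs,hv,hy,hz,ms,mv,my,mz,ry,sy,sz,vy,yz
∂2: piv[aer,aev,aey,ahm,ahy,ahz,amy,amz,ary,asz,ayz,beh,bem,bev,bey,bez,bmv,bmy,bmz,bvy,msz] rk=21  ker:byz,emv,emy,emz,ery,evy,eyz,hmy,hmz,mvy,myz
∂3: piv[ahmy,ahmz,amyz,bemy,bemz,beyz,bmvy,bmyz,emvy] rk=9  ker:emyz
rk∂_2=21

rank∂_2=21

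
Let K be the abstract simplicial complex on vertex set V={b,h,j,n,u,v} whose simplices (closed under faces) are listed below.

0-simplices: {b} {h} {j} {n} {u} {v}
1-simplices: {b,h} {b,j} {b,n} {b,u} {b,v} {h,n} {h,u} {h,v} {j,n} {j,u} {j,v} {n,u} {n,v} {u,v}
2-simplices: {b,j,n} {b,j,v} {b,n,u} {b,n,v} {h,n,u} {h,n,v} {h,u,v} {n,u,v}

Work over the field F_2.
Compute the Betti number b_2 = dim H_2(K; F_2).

b_2=1

n_0=6 n_1=14 n_2=8  [Z2]
∂1: piv[bh,bj,bn,bu,bv] rk=5  ker:hn,hu,hv,jn,ju,jv,nu,nv,uv
∂2: piv[bjn,bjv,bnu,bnv,hnu,hnv,huv] rk=7  ker:nuv
b_2=(8−7)−0=1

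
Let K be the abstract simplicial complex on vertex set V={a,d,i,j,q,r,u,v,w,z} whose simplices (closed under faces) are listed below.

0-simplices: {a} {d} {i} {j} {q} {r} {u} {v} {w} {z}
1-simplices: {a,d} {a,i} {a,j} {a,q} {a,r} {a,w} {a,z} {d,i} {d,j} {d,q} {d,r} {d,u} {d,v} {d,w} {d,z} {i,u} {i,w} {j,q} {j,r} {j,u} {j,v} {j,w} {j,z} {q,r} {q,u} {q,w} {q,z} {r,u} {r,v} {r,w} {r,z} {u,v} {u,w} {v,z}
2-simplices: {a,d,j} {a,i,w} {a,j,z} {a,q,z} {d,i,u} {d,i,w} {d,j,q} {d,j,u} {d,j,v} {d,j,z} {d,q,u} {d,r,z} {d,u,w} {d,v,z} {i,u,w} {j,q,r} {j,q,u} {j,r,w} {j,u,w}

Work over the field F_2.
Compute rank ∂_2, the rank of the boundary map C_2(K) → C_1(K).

rank∂_2=17

n_0=10 n_1=34 n_2=19  [Z2]
∂1: piv[ad,ai,aj,aq,ar,aw,az,du,dv] rk=9  ker:di,dj,dq,dr,dw,dz,iu,iw,jq,jr,ju,jv,jw,jz,qr,qu,qw,qz,ru,rv,rw,rz,uv,uw,vz
∂2: piv[adj,aiw,ajz,aqz,diu,diw,djq,dju,djv,djz,dqu,drz,duw,dvz,jqr,jrw,juw] rk=17  ker:iuw,jqu
rk∂_2=17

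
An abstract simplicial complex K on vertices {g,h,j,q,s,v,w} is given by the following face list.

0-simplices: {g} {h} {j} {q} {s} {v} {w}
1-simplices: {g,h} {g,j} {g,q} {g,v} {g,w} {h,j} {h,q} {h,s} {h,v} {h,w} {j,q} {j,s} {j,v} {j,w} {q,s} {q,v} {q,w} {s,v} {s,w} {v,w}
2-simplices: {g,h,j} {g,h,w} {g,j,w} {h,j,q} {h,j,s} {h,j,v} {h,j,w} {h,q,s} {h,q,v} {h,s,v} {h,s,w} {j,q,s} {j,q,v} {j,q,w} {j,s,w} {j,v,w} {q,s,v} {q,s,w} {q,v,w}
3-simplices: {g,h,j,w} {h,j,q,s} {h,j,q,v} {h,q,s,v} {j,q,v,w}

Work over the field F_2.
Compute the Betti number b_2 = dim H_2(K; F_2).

n_0=7 n_1=20 n_2=19 n_3=5  [Z2]
∂1: piv[gh,gj,gq,gv,gw,hs] rk=6  ker:hj,hq,hv,hw,jq,js,jv,jw,qs,qv,qw,sv,sw,vw
∂2: piv[ghj,ghw,gjw,hjq,hjs,hjv,hqs,hqv,hsv,hsw,jqw,jvw] rk=12  ker:hjw,jqs,jqv,jsw,qsv,qsw,qvw
∂3: piv[ghjw,hjqs,hjqv,hqsv,jqvw] rk=5
b_2=(19−12)−5=2

b_2=2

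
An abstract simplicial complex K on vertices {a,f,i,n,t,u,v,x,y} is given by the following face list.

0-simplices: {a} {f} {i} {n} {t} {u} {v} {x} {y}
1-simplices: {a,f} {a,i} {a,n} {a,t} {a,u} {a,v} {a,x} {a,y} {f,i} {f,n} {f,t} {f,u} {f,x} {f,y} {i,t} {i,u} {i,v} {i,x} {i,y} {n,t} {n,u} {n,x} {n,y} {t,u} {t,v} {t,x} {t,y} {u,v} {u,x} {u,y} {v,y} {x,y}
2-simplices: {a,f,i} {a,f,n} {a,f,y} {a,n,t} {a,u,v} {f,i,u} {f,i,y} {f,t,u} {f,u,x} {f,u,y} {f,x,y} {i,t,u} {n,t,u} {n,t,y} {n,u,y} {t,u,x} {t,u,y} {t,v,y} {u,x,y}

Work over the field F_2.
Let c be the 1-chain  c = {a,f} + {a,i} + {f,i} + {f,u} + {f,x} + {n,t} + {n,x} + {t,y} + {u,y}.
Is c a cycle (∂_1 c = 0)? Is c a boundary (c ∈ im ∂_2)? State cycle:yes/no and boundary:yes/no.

n_0=9 n_1=32 n_2=19  [Z2]
∂1: piv[af,ai,an,at,au,av,ax,ay] rk=8  ker:fi,fn,ft,fu,fx,fy,it,iu,iv,ix,iy,nt,nu,nx,ny,tu,tv,tx,ty,uv,ux,uy,vy,xy
∂2: piv[afi,afn,afy,ant,auv,fiu,fiy,ftu,fux,fuy,fxy,itu,ntu,nty,nuy,tux,tvy] rk=17  ker:tuy,uxy
∂1c = 0
c vs im∂2: residual ≠ 0 ⇒ not boundary

cycle:yes boundary:no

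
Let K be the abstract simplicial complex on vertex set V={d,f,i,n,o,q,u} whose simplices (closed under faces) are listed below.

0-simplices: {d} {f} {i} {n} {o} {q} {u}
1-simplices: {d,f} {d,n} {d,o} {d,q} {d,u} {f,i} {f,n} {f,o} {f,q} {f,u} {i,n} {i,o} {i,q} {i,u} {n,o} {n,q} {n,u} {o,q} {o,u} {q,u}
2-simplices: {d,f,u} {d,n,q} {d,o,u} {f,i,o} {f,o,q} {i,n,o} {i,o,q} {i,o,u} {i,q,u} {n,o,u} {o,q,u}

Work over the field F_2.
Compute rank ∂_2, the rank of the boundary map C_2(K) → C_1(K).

rank∂_2=10

n_0=7 n_1=20 n_2=11  [Z2]
∂1: piv[df,dn,do,dq,du,fi] rk=6  ker:fn,fo,fq,fu,in,io,iq,iu,no,nq,nu,oq,ou,qu
∂2: piv[dfu,dnq,dou,fio,foq,ino,ioq,iou,iqu,nou] rk=10  ker:oqu
rk∂_2=10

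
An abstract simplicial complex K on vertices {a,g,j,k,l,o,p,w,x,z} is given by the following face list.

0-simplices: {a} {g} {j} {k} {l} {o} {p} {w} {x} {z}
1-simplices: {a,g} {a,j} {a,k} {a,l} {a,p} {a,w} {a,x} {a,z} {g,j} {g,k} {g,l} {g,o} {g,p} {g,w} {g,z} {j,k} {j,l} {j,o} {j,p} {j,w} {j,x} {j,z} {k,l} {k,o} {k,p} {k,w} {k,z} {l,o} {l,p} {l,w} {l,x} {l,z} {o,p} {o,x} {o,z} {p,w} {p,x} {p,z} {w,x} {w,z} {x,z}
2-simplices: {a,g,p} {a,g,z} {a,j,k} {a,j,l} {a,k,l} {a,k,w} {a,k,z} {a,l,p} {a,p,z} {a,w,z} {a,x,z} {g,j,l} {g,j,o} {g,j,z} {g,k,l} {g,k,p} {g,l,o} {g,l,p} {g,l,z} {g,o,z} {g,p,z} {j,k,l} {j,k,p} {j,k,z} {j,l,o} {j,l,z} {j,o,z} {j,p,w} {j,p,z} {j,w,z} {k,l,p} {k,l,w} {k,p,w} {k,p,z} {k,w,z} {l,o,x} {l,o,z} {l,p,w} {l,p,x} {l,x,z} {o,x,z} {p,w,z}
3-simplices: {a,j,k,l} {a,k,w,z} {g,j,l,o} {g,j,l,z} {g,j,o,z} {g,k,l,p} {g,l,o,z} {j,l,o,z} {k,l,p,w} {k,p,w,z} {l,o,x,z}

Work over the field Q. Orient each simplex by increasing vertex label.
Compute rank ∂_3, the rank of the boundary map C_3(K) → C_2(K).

rank∂_3=10

n_0=10 n_1=41 n_2=42 n_3=11  [Q]
∂1: piv[ag,aj,ak,al,ap,aw,ax,az,go] rk=9  ker:gj,gk,gl,gp,gw,gz,jk,jl,jo,jp,jw,jx,jz,kl,ko,kp,kw,kz,lo,lp,lw,lx,lz,op,ox,oz,pw,px,pz,wx,wz,xz
∂2: piv[agp,agz,ajk,ajl,akl,akw,akz,alp,apz,awz,axz,gjl,gjo,gjz,gkl,gkp,glo,glp,glz,goz,jkp,jpw,jwz,klw,lox,lpx,lxz] rk=27  ker:gpz,jkl,jkz,jlo,jlz,joz,jpz,klp,kpw,kpz,kwz,loz,lpw,oxz,pwz
∂3: piv[ajkl,akwz,gjlo,gjlz,gjoz,gklp,gloz,klpw,kpwz,loxz] rk=10  ker:jloz
rk∂_3=10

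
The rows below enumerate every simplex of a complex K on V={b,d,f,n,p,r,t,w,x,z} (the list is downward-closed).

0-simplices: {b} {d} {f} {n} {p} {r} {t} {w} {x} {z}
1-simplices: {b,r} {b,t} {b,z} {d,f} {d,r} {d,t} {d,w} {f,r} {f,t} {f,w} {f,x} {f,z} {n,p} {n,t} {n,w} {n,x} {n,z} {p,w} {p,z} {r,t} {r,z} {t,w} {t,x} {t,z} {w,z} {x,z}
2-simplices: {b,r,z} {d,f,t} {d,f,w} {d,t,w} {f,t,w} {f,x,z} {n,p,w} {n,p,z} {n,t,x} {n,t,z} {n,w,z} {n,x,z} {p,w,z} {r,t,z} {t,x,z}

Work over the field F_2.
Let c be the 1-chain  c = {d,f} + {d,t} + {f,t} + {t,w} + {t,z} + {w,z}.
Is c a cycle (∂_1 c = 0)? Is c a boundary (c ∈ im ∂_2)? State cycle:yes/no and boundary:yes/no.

cycle:yes boundary:no

n_0=10 n_1=26 n_2=15  [Z2]
∂1: piv[br,bt,bz,df,dr,dw,fx,np,nt] rk=9  ker:dt,fr,ft,fw,fz,nw,nx,nz,pw,pz,rt,rz,tw,tx,tz,wz,xz
∂2: piv[brz,dft,dfw,dtw,fxz,npw,npz,ntx,ntz,nwz,nxz,rtz] rk=12  ker:ftw,pwz,txz
∂1c = 0
c vs im∂2: residual ≠ 0 ⇒ not boundary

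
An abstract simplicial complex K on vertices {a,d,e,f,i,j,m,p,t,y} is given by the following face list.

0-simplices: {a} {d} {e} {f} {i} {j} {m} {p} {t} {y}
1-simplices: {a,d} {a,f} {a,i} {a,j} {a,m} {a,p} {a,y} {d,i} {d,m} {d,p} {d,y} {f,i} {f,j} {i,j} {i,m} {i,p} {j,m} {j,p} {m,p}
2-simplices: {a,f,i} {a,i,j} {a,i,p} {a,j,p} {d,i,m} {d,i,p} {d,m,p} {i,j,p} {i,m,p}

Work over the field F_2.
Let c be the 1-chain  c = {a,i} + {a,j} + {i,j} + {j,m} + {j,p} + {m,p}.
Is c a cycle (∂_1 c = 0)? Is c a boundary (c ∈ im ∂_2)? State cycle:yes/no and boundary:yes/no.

cycle:yes boundary:no

n_0=10 n_1=19 n_2=9  [Z2]
∂1: piv[ad,af,ai,aj,am,ap,ay] rk=7  ker:di,dm,dp,dy,fi,fj,ij,im,ip,jm,jp,mp
∂2: piv[afi,aij,aip,ajp,dim,dip,dmp] rk=7  ker:ijp,imp
∂1c = 0
c vs im∂2: residual ≠ 0 ⇒ not boundary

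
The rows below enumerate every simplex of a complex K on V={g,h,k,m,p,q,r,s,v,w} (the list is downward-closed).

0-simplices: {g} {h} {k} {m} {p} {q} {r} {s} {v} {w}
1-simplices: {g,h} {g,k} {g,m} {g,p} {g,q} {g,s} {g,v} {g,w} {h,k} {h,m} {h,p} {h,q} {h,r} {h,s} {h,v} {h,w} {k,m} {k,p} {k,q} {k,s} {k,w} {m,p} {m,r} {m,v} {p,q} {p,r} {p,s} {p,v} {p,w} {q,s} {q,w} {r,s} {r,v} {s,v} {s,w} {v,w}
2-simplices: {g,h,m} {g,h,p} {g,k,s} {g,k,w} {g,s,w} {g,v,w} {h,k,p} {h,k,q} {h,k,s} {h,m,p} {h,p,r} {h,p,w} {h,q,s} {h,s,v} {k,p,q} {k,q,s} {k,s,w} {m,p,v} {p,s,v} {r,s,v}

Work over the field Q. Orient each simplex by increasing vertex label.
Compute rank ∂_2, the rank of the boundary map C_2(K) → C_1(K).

rank∂_2=18

n_0=10 n_1=36 n_2=20  [Q]
∂1: piv[gh,gk,gm,gp,gq,gs,gv,gw,hr] rk=9  ker:hk,hm,hp,hq,hs,hv,hw,km,kp,kq,ks,kw,mp,mr,mv,pq,pr,ps,pv,pw,qs,qw,rs,rv,sv,sw,vw
∂2: piv[ghm,ghp,gks,gkw,gsw,gvw,hkp,hkq,hks,hmp,hpr,hpw,hqs,hsv,kpq,mpv,psv,rsv] rk=18  ker:kqs,ksw
rk∂_2=18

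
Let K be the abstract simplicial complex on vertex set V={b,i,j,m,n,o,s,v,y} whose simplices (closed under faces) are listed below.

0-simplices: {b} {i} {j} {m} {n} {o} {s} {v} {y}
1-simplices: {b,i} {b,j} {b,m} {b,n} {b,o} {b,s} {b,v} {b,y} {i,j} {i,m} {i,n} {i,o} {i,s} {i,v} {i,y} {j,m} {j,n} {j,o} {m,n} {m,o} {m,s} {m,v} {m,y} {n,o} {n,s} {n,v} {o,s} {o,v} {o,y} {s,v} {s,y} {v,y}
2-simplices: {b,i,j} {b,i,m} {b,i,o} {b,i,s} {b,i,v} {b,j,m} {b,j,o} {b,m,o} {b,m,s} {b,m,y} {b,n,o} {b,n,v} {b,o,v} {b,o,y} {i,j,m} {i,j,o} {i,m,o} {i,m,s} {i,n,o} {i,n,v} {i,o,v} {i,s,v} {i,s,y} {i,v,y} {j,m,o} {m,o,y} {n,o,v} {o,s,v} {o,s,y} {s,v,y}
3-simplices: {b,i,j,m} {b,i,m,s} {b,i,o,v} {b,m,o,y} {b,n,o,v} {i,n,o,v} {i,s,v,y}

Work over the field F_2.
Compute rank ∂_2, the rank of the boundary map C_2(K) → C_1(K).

rank∂_2=20

n_0=9 n_1=32 n_2=30 n_3=7  [Z2]
∂1: piv[bi,bj,bm,bn,bo,bs,bv,by] rk=8  ker:ij,im,in,io,is,iv,iy,jm,jn,jo,mn,mo,ms,mv,my,no,ns,nv,os,ov,oy,sv,sy,vy
∂2: piv[bij,bim,bio,bis,biv,bjm,bjo,bmo,bms,bmy,bno,bnv,bov,boy,ino,isv,isy,ivy,osv,osy] rk=20  ker:ijm,ijo,imo,ims,inv,iov,jmo,moy,nov,svy
∂3: piv[bijm,bims,biov,bmoy,bnov,inov,isvy] rk=7
rk∂_2=20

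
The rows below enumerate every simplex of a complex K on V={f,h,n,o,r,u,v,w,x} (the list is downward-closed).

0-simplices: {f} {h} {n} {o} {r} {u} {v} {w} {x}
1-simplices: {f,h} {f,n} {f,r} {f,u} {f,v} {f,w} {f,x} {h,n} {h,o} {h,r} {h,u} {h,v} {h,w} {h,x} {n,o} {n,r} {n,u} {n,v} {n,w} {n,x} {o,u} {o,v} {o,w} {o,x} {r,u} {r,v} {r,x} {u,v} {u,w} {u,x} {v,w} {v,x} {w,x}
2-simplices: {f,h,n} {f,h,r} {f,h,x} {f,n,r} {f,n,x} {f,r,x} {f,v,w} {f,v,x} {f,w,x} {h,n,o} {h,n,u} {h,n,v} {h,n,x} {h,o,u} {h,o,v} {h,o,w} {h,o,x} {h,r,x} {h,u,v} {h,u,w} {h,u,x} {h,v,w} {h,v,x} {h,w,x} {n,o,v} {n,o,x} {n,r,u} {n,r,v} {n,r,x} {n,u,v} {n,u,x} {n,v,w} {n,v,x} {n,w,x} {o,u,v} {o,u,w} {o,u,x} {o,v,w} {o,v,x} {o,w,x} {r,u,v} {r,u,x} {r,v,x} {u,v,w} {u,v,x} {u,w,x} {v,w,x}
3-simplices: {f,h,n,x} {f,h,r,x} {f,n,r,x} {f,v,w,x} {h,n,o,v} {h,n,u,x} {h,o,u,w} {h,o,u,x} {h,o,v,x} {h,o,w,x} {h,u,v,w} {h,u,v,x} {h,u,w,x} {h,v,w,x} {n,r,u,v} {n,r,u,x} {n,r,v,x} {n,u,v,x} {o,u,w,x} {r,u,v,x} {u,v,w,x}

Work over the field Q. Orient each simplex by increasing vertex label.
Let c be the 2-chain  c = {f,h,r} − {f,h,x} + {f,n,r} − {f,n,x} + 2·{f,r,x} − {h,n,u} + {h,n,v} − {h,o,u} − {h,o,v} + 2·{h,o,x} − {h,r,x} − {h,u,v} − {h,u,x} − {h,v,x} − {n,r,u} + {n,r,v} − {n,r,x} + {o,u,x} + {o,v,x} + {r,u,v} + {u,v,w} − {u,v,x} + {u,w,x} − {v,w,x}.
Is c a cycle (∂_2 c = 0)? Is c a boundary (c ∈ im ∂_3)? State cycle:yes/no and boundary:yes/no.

cycle:yes boundary:no

n_0=9 n_1=33 n_2=47 n_3=21  [Q]
∂1: piv[fh,fn,fr,fu,fv,fw,fx,ho] rk=8  ker:hn,hr,hu,hv,hw,hx,no,nr,nu,nv,nw,nx,ou,ov,ow,ox,ru,rv,rx,uv,uw,ux,vw,vx,wx
∂2: piv[fhn,fhr,fhx,fnr,fnx,frx,fvw,fvx,fwx,hno,hnu,hnv,hou,hov,how,hox,huv,huw,hux,hvw,hvx,nru,nrv,nvw] rk=24  ker:hnx,hrx,hwx,nov,nox,nrx,nuv,nux,nvx,nwx,ouv,ouw,oux,ovw,ovx,owx,ruv,rux,rvx,uvw,uvx,uwx,vwx
∂3: piv[fhnx,fhrx,fnrx,fvwx,hnov,hnux,houw,houx,hovx,howx,huvw,huvx,huwx,hvwx,nruv,nrux,nrvx,nuvx] rk=18  ker:ouwx,ruvx,uvwx
∂2c = 0
c vs im∂3: residual ≠ 0 ⇒ not boundary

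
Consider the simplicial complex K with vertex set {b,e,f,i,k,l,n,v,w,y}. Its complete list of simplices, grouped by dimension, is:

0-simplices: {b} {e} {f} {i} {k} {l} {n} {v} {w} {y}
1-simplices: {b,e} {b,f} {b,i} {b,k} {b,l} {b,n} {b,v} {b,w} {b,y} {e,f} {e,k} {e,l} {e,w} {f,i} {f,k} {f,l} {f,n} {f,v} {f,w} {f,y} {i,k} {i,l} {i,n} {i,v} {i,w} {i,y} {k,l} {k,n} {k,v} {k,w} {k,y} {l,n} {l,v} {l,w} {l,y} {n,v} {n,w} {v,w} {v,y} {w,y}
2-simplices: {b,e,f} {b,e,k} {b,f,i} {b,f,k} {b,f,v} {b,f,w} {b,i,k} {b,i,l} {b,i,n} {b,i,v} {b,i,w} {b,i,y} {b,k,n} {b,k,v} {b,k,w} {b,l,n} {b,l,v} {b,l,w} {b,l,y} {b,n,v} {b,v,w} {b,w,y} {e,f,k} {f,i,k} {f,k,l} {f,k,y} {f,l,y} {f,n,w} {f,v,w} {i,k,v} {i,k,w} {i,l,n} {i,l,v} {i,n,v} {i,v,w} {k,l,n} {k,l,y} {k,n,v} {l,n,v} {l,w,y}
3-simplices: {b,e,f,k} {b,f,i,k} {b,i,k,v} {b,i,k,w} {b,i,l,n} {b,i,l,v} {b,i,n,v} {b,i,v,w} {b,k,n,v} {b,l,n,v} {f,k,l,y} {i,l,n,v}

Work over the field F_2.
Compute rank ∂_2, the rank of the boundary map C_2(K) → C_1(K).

n_0=10 n_1=40 n_2=40 n_3=12  [Z2]
∂1: piv[be,bf,bi,bk,bl,bn,bv,bw,by] rk=9  ker:ef,ek,el,ew,fi,fk,fl,fn,fv,fw,fy,ik,il,in,iv,iw,iy,kl,kn,kv,kw,ky,ln,lv,lw,ly,nv,nw,vw,vy,wy
∂2: piv[bef,bek,bfi,bfk,bfv,bfw,bik,bil,bin,biv,biw,biy,bkn,bkv,bkw,bln,blv,blw,bly,bnv,bvw,bwy,fkl,fky,fly,fnw,kln] rk=27  ker:efk,fik,fvw,ikv,ikw,iln,ilv,inv,ivw,kly,knv,lnv,lwy
∂3: piv[befk,bfik,bikv,bikw,biln,bilv,binv,bivw,bknv,blnv,fkly] rk=11  ker:ilnv
rk∂_2=27

rank∂_2=27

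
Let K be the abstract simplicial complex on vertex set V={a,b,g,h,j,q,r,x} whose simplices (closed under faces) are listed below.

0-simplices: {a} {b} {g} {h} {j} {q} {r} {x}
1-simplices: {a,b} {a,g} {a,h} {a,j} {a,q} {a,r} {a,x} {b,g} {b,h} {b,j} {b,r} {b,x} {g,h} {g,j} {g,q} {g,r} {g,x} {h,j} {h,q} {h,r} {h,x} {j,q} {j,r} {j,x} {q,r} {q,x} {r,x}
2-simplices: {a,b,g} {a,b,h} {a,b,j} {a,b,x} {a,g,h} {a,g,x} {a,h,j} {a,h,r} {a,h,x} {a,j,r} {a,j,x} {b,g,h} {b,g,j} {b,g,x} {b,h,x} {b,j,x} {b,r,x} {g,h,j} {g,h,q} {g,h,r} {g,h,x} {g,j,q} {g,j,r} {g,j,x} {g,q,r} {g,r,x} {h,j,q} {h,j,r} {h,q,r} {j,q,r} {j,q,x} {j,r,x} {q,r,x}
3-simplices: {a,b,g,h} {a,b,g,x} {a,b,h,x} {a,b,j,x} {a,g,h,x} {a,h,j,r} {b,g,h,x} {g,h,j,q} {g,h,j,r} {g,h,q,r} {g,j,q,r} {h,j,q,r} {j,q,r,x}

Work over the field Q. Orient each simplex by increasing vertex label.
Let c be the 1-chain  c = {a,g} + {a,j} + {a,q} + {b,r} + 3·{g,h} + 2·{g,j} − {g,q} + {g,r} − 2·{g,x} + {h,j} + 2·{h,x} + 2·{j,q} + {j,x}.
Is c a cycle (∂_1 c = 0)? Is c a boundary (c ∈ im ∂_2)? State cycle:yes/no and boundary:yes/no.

cycle:no boundary:no

n_0=8 n_1=27 n_2=33 n_3=13  [Q]
∂1: piv[ab,ag,ah,aj,aq,ar,ax] rk=7  ker:bg,bh,bj,br,bx,gh,gj,gq,gr,gx,hj,hq,hr,hx,jq,jr,jx,qr,qx,rx
∂2: piv[abg,abh,abj,abx,agh,agx,ahj,ahr,ahx,ajr,ajx,bgj,brx,ghq,ghr,gjq,gqr,grx,jqx] rk=19  ker:bgh,bgx,bhx,bjx,ghj,ghx,gjr,gjx,hjq,hjr,hqr,jqr,jrx,qrx
∂3: piv[abgh,abgx,abhx,abjx,aghx,ahjr,ghjq,ghjr,ghqr,gjqr,jqrx] rk=11  ker:bghx,hjqr
∂1c = −3·{a} − {b} − 2·{g} + {j} + 2·{q} + 2·{r} + {x}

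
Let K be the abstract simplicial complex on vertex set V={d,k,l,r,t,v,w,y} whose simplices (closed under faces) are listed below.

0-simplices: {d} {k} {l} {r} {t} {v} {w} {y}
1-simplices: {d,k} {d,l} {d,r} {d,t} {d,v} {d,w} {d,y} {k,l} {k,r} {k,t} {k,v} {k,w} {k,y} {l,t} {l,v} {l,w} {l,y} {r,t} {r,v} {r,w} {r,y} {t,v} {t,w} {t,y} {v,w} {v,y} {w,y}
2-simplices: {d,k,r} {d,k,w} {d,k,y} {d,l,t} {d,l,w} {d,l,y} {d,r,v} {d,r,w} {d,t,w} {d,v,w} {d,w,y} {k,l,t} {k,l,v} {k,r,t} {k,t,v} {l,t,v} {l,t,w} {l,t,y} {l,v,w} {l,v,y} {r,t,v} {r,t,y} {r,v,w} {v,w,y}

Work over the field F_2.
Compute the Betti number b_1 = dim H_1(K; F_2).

b_1=0

n_0=8 n_1=27 n_2=24  [Z2]
∂1: piv[dk,dl,dr,dt,dv,dw,dy] rk=7  ker:kl,kr,kt,kv,kw,ky,lt,lv,lw,ly,rt,rv,rw,ry,tv,tw,ty,vw,vy,wy
∂2: piv[dkr,dkw,dky,dlt,dlw,dly,drv,drw,dtw,dvw,dwy,klt,klv,krt,ktv,lty,lvw,lvy,rtv,rty] rk=20  ker:ltv,ltw,rvw,vwy
b_1=(27−7)−20=0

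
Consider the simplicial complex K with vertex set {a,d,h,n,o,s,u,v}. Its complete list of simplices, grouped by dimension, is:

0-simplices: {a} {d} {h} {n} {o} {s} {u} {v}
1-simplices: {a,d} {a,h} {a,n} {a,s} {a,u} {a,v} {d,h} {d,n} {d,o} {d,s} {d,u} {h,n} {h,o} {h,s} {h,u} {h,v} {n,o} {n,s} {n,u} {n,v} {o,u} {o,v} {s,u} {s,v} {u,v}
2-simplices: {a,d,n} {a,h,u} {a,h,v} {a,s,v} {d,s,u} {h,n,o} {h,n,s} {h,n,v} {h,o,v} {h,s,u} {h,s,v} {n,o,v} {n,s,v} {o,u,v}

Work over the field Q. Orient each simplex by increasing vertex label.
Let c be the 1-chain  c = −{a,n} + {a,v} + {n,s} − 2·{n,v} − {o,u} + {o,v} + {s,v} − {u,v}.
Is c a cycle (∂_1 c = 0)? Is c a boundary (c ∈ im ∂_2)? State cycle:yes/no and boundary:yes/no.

cycle:yes boundary:no

n_0=8 n_1=25 n_2=14  [Q]
∂1: piv[ad,ah,an,as,au,av,do] rk=7  ker:dh,dn,ds,du,hn,ho,hs,hu,hv,no,ns,nu,nv,ou,ov,su,sv,uv
∂2: piv[adn,ahu,ahv,asv,dsu,hno,hns,hnv,hov,hsu,hsv,ouv] rk=12  ker:nov,nsv
∂1c = 0
c vs im∂2: residual ≠ 0 ⇒ not boundary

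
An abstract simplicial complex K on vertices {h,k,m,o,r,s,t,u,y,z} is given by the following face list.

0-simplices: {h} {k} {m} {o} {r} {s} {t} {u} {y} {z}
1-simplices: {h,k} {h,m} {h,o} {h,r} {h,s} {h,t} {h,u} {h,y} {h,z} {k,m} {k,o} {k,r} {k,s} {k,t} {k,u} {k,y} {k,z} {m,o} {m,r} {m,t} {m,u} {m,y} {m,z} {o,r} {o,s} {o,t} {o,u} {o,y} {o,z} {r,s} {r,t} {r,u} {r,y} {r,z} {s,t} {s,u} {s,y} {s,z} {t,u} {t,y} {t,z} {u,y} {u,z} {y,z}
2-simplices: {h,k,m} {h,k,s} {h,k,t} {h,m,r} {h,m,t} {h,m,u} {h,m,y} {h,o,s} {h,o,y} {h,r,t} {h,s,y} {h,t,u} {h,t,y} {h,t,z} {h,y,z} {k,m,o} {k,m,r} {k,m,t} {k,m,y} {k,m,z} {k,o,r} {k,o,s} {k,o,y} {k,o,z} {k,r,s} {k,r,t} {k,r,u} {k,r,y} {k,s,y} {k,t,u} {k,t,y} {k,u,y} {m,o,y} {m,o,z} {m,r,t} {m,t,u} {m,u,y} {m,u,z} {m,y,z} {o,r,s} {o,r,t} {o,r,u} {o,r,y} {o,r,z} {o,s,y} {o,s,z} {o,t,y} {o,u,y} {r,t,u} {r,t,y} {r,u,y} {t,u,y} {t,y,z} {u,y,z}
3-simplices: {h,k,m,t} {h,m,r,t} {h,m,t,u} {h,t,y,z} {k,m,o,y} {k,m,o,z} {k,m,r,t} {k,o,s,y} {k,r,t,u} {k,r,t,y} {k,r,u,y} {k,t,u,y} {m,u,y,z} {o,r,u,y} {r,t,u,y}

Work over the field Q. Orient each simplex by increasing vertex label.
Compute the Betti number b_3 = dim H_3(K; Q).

b_3=1

n_0=10 n_1=44 n_2=54 n_3=15  [Q]
∂1: piv[hk,hm,ho,hr,hs,ht,hu,hy,hz] rk=9  ker:km,ko,kr,ks,kt,ku,ky,kz,mo,mr,mt,mu,my,mz,or,os,ot,ou,oy,oz,rs,rt,ru,ry,rz,st,su,sy,sz,tu,ty,tz,uy,uz,yz
∂2: piv[hkm,hks,hkt,hmr,hmt,hmu,hmy,hos,hoy,hrt,hsy,htu,hty,htz,hyz,kmo,kmr,kmy,kmz,kor,kos,koz,krs,kru,kry,ktu,kuy,muz,myz,ort,oru,orz,osz] rk=33  ker:kmt,koy,krt,ksy,kty,moy,moz,mrt,mtu,muy,ors,ory,osy,oty,ouy,rtu,rty,ruy,tuy,tyz,uyz
∂3: piv[hkmt,hmrt,hmtu,htyz,kmoy,kmoz,kmrt,kosy,krtu,krty,kruy,ktuy,muyz,oruy] rk=14  ker:rtuy
b_3=(15−14)−0=1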